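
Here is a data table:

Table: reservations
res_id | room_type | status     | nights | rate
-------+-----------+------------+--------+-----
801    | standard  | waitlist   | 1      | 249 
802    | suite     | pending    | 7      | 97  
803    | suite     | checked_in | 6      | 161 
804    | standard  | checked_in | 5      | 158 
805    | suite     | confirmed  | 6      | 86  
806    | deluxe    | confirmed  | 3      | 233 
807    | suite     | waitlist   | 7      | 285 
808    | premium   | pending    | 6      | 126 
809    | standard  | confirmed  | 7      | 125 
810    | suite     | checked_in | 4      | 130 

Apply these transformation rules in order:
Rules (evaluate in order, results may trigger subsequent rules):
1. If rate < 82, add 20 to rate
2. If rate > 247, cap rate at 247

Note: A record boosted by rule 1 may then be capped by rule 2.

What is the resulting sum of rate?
1610

Step 1: Apply rule 1 to records with rate < 82
  - 0 records get bonus of 20
  - Of these, 0 records then exceed 247 and get capped
Step 2: Apply rule 2 to records with rate > 247
  - 2 records (original) are capped
Step 3: Calculate final sum = 1610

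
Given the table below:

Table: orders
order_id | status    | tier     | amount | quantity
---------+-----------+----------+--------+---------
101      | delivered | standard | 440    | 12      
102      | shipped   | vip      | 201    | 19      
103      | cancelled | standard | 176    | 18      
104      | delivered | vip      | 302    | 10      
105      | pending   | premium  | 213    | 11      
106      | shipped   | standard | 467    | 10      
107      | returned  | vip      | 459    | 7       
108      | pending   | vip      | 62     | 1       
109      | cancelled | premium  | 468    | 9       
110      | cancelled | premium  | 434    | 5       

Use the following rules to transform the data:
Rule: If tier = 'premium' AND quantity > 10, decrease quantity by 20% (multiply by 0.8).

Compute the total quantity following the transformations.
99.8

Step 1: Find records where tier = 'premium' AND quantity > 10
Step 2: 1 records match, summing to 11
Step 3: After multiplier: 11 × 0.8 = 8.8
Step 4: Unaffected records sum: 91
Step 5: Final sum = 8.8 + 91 = 99.8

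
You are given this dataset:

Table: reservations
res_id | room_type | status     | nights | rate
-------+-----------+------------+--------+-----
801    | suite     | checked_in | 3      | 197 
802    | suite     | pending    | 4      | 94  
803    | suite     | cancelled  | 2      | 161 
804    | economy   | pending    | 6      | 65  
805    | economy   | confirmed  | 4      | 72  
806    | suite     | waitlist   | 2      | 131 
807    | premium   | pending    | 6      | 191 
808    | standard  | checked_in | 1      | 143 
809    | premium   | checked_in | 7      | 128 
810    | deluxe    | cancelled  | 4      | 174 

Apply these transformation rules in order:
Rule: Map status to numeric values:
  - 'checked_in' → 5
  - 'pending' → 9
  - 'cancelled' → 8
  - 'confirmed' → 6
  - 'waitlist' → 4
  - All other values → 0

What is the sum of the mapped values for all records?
68

Step 1: Apply mapping to each record
Step 2: Count by status:
  'checked_in': 3 records × 5 = 15
  'pending': 3 records × 9 = 27
  'cancelled': 2 records × 8 = 16
  'confirmed': 1 records × 6 = 6
  'waitlist': 1 records × 4 = 4
Step 3: Sum all mapped values = 68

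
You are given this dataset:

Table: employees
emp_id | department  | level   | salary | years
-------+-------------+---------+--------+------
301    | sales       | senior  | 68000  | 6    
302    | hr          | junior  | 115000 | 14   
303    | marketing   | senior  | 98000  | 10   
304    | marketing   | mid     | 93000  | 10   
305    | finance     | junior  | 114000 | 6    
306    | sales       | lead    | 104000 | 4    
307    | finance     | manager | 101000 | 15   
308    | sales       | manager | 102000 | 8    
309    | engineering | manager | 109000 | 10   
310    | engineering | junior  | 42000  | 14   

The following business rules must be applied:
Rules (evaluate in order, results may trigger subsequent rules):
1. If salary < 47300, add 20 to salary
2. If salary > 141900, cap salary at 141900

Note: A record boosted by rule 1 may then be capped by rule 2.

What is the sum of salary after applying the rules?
946020

Step 1: Apply rule 1 to records with salary < 47300
  - 1 records get bonus of 20
  - Of these, 0 records then exceed 141900 and get capped
Step 2: Apply rule 2 to records with salary > 141900
  - 0 records (original) are capped
Step 3: Calculate final sum = 946020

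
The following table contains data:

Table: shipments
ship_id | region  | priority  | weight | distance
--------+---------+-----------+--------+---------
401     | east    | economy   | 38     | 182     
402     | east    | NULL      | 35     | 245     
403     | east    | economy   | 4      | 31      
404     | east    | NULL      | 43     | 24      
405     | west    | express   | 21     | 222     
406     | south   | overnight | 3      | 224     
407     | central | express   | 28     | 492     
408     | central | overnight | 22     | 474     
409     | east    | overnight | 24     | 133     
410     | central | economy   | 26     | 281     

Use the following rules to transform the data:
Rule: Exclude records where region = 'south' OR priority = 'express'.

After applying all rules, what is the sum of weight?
192

Step 1: Find records where region = 'south' OR priority = 'express'
Step 2: 3 records match, summing to 52
Step 3: Original sum: 244
Step 4: Remaining sum = 244 - 52 = 192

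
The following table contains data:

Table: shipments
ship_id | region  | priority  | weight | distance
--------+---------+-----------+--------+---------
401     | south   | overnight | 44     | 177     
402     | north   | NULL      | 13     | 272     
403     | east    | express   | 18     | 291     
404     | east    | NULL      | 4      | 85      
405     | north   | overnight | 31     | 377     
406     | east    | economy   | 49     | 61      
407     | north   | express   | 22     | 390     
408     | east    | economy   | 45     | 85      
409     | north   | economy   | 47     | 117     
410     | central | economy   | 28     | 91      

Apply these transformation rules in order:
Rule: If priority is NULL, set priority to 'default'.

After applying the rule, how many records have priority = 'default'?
2

Step 1: Count records where priority IS NULL
Step 2: Found 2 records with NULL priority
Step 3: These records will have priority set to 'default'
Step 4: Records already having priority = 'default': 0
Step 5: Answer: 2 + 0 = 2 records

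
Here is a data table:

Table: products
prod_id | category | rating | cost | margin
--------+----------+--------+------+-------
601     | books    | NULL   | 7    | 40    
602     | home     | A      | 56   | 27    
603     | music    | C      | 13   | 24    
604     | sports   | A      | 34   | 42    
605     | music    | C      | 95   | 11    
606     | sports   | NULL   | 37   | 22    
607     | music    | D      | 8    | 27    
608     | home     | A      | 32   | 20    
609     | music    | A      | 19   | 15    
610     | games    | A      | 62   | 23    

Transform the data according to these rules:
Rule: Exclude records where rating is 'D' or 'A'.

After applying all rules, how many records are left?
4

Step 1: Count records to exclude
  - 1 (D) + 5 (A) = 6 records
Step 2: Total records: 10
Step 3: Remaining = 10 - 6 = 4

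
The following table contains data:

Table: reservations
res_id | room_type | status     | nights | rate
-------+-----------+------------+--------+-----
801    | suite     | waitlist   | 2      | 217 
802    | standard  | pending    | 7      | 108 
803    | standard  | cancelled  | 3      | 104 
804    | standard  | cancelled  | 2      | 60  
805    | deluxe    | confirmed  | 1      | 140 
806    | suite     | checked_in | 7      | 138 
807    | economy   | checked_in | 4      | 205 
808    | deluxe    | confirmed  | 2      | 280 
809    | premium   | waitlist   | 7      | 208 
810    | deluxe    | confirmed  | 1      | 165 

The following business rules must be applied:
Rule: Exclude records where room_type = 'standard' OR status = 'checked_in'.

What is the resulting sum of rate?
1010

Step 1: Find records where room_type = 'standard' OR status = 'checked_in'
Step 2: 5 records match, summing to 615
Step 3: Original sum: 1625
Step 4: Remaining sum = 1625 - 615 = 1010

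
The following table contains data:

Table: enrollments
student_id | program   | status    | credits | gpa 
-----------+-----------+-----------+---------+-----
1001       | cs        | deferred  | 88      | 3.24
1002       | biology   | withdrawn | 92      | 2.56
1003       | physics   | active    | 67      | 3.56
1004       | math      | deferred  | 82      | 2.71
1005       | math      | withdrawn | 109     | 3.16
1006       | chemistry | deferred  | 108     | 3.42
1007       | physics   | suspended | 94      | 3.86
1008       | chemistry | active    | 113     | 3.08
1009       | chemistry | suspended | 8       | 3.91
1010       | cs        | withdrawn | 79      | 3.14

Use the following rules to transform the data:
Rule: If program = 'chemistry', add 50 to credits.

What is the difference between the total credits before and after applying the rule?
150

Step 1: Original sum of credits = 840
Step 2: 3 records have program = 'chemistry'
Step 3: Each affected record changes by 50
Step 4: Total change = 3 × 50 = 150
Step 5: New sum = 840 + 150 = 990
Step 6: Difference = |990 - 840| = 150
        (Sum increased by 150)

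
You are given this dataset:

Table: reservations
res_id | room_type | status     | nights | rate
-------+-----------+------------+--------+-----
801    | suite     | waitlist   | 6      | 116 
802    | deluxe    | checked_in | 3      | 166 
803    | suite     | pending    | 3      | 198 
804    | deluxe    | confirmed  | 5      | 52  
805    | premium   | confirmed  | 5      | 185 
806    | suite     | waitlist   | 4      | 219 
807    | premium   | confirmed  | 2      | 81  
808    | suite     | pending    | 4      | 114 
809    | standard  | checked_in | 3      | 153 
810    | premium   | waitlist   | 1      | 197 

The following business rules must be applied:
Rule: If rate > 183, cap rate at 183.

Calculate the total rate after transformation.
1414

Step 1: 4 records have rate > 183
Step 2: These records originally summed to 799
Step 3: After capping: 4 × 183 = 732
Step 4: Unaffected records sum: 682
Step 5: Final sum = 732 + 682 = 1414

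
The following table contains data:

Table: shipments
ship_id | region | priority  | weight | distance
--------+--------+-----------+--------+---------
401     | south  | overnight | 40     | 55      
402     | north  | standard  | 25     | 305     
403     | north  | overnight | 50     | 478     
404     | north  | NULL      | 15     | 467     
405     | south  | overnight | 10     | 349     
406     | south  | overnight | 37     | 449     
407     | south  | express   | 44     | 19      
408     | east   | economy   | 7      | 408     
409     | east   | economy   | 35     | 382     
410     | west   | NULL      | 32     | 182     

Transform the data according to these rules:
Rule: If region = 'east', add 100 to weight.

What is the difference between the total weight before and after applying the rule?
200

Step 1: Original sum of weight = 295
Step 2: 2 records have region = 'east'
Step 3: Each affected record changes by 100
Step 4: Total change = 2 × 100 = 200
Step 5: New sum = 295 + 200 = 495
Step 6: Difference = |495 - 295| = 200
        (Sum increased by 200)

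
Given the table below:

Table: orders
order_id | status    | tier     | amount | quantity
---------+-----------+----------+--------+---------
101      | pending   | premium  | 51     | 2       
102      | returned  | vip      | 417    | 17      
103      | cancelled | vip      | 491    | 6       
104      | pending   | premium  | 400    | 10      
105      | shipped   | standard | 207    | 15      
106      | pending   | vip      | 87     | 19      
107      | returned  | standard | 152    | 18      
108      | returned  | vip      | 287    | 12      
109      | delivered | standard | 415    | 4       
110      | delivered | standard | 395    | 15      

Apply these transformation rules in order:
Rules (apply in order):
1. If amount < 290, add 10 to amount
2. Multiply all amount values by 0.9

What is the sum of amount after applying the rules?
2656.8

Step 1: Apply Rule 1 - Add 10 to records with amount < 290
  - 5 records affected: 784 + (5 × 10) = 834
  - Unaffected records: 2118
  - Sum after Rule 1: 2952
Step 2: Apply Rule 2 - Multiply all by 0.9
  - 2952 × 0.9 = 2656.8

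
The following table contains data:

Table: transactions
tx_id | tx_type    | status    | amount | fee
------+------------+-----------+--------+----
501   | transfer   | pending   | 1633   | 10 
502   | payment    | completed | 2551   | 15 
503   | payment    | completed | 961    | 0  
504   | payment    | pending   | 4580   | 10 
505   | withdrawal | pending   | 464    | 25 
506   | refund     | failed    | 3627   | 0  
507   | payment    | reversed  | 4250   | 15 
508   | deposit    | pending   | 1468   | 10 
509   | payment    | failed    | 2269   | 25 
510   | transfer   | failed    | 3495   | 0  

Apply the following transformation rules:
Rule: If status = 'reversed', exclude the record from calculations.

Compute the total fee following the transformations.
95

Step 1: Identify records where status = 'reversed'
Step 2: The excluded records sum to 15
Step 3: Original total fee = 110
Step 4: Remaining total = 110 - 15 = 95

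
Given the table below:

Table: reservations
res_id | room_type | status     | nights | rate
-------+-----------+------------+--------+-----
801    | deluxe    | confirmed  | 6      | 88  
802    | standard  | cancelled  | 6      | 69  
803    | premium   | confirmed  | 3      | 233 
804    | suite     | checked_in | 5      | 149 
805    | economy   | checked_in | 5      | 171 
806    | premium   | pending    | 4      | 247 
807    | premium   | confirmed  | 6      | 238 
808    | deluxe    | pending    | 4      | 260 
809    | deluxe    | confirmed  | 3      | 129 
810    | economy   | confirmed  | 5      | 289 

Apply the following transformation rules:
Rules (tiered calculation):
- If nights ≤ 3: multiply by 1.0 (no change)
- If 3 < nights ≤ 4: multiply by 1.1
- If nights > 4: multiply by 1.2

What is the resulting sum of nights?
54.4

Step 1: Tier 1 (nights ≤ 3): 2 records, sum = 6 × 1.0 = 6.0
Step 2: Tier 2 (3 < nights ≤ 4): 2 records, sum = 8 × 1.1 = 8.8
Step 3: Tier 3 (nights > 4): 6 records, sum = 33 × 1.2 = 39.6
Step 4: Final sum = 6.0 + 8.8 + 39.6 = 54.4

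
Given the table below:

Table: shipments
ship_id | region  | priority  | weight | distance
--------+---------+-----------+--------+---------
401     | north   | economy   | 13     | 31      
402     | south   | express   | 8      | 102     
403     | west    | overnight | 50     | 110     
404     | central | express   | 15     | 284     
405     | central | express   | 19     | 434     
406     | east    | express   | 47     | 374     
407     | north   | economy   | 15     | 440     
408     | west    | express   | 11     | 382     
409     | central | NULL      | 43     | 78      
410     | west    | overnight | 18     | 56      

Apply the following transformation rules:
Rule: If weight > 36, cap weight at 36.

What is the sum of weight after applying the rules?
207

Step 1: 3 records have weight > 36
Step 2: These records originally summed to 140
Step 3: After capping: 3 × 36 = 108
Step 4: Unaffected records sum: 99
Step 5: Final sum = 108 + 99 = 207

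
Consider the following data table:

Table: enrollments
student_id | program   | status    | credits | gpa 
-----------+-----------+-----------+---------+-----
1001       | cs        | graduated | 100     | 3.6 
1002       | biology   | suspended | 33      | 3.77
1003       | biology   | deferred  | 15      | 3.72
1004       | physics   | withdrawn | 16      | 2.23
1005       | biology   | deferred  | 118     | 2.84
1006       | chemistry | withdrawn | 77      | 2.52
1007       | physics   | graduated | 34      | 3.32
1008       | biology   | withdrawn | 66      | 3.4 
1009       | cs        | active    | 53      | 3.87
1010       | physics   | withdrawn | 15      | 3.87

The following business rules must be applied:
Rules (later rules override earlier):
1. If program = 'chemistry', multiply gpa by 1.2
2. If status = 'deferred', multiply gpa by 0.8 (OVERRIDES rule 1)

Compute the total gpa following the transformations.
32.33

Step 1: Rule 2 takes priority for records with status = 'deferred'
  - 2 records: 6.56 × 0.8 = 5.25
Step 2: Rule 1 applies to remaining records with program = 'chemistry'
  - 1 records: 2.52 × 1.2 = 3.02
Step 3: Other records unchanged: 24.06
Step 4: Final sum = 5.25 + 3.02 + 24.06 = 32.33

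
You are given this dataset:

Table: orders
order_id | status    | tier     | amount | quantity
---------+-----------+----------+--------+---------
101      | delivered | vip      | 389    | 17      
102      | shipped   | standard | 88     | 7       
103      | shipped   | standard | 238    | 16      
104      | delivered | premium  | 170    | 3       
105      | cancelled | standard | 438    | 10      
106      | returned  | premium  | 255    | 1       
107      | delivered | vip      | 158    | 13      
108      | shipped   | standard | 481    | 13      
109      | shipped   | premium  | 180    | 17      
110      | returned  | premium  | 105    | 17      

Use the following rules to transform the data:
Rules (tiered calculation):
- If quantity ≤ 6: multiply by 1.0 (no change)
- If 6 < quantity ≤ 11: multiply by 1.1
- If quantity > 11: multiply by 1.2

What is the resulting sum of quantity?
134.3

Step 1: Tier 1 (quantity ≤ 6): 2 records, sum = 4 × 1.0 = 4.0
Step 2: Tier 2 (6 < quantity ≤ 11): 2 records, sum = 17 × 1.1 = 18.7
Step 3: Tier 3 (quantity > 11): 6 records, sum = 93 × 1.2 = 111.6
Step 4: Final sum = 4.0 + 18.7 + 111.6 = 134.3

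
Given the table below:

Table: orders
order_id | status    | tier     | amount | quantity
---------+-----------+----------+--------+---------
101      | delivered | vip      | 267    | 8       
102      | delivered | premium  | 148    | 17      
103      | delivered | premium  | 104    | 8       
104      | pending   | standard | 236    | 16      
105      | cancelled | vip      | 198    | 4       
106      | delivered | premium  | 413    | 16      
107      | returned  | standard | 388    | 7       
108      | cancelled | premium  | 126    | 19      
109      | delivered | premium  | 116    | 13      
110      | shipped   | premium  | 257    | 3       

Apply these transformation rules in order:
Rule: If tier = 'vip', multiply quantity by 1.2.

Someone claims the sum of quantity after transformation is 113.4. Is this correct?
Yes, the result is correct.

Step 1: Calculate the correct sum after transformation
Step 2: Apply multiplier 1.2 to records where tier = 'vip'
Step 3: Correct result = 113.4
Step 4: Claimed result = 113.4
Step 5: 113.4 = 113.4 ✓
Conclusion: The claimed result is correct.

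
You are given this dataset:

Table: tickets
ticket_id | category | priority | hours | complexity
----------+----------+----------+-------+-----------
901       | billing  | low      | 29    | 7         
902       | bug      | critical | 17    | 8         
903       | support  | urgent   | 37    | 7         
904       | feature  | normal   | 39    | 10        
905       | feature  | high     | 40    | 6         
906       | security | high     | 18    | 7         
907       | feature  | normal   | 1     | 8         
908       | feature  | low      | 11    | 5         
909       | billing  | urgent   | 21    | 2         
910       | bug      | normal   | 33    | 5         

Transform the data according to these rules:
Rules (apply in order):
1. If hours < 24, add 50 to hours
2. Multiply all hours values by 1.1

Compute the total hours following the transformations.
545.6

Step 1: Apply Rule 1 - Add 50 to records with hours < 24
  - 5 records affected: 68 + (5 × 50) = 318
  - Unaffected records: 178
  - Sum after Rule 1: 496
Step 2: Apply Rule 2 - Multiply all by 1.1
  - 496 × 1.1 = 545.6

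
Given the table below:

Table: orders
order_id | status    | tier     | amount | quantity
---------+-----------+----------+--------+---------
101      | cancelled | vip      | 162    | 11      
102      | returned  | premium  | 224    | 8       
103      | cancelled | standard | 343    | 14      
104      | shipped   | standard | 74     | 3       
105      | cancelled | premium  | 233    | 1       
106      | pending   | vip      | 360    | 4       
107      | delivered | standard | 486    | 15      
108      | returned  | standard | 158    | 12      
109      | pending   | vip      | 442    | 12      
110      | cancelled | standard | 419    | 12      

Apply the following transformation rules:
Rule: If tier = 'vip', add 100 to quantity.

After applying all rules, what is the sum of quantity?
392

Step 1: Count records where tier = 'vip': 3
Step 2: Total bonus added: 3 × 100 = 300
Step 3: Original sum of quantity: 92
Step 4: Final sum = 92 + 300 = 392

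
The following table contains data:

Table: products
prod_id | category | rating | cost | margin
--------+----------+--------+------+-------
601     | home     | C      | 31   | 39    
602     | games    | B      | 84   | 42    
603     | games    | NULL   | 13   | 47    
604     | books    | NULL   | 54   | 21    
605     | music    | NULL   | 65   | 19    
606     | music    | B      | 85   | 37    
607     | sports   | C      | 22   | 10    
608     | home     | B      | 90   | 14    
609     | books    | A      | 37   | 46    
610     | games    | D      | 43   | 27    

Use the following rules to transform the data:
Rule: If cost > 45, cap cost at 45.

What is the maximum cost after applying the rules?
45

Step 1: Original maximum cost = 90
Step 2: Apply cap at 45
Step 3: 5 records had cost > 45 and were capped
Step 4: Maximum after transformation = 45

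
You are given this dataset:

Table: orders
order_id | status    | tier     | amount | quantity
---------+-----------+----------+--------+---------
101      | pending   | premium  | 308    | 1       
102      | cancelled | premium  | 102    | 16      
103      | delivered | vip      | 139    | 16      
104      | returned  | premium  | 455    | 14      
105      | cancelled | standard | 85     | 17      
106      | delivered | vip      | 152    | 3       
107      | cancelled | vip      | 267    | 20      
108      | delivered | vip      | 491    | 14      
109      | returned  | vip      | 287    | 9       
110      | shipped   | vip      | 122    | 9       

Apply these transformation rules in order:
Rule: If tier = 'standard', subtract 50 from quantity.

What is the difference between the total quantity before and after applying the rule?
50

Step 1: Original sum of quantity = 119
Step 2: 1 records have tier = 'standard'
Step 3: Each affected record changes by -50
Step 4: Total change = 1 × -50 = -50
Step 5: New sum = 119 + -50 = 69
Step 6: Difference = |69 - 119| = 50
        (Sum decreased by 50)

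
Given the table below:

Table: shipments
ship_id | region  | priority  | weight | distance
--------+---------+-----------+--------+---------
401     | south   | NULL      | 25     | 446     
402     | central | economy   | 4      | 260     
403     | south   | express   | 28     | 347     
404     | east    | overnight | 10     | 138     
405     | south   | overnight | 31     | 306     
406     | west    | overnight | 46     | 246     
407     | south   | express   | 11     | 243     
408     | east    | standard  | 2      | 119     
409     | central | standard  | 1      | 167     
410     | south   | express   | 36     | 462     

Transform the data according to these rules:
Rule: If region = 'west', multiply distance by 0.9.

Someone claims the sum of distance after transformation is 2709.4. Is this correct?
Yes, the result is correct.

Step 1: Calculate the correct sum after transformation
Step 2: Apply multiplier 0.9 to records where region = 'west'
Step 3: Correct result = 2709.4
Step 4: Claimed result = 2709.4
Step 5: 2709.4 = 2709.4 ✓
Conclusion: The claimed result is correct.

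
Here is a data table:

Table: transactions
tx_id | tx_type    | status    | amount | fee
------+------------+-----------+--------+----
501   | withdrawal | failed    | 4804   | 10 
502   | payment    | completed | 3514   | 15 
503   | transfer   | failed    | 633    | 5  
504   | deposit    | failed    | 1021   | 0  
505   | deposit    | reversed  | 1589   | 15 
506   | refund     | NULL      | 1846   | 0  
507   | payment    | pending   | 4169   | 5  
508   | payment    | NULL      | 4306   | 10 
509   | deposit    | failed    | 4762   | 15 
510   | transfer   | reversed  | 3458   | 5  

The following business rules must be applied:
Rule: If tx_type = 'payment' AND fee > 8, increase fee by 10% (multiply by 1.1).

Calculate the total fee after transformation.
82.5

Step 1: Find records where tx_type = 'payment' AND fee > 8
Step 2: 2 records match, summing to 25
Step 3: After multiplier: 25 × 1.1 = 27.5
Step 4: Unaffected records sum: 55
Step 5: Final sum = 27.5 + 55 = 82.5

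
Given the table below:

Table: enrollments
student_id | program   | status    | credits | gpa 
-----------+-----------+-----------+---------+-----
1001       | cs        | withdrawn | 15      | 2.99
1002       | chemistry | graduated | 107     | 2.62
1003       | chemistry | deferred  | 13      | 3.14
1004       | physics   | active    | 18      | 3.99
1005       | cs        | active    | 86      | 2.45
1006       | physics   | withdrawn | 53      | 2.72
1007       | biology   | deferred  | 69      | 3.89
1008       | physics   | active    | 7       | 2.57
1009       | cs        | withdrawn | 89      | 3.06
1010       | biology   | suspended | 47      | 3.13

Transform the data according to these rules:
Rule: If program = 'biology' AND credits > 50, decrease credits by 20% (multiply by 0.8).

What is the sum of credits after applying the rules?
490.2

Step 1: Find records where program = 'biology' AND credits > 50
Step 2: 1 records match, summing to 69
Step 3: After multiplier: 69 × 0.8 = 55.2
Step 4: Unaffected records sum: 435
Step 5: Final sum = 55.2 + 435 = 490.2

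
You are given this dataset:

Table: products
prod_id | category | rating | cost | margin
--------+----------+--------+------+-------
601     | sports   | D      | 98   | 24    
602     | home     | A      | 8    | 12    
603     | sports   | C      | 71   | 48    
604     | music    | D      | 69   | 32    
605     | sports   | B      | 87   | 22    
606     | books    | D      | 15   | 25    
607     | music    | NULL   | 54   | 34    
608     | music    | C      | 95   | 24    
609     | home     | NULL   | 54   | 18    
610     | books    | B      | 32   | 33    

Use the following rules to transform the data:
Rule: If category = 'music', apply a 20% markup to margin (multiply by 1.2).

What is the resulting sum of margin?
290.0

Step 1: Records with category = 'music' have total margin = 90
Step 2: Apply multiplier: 90 × 1.2 = 108.0
Step 3: Other records total: 182
Step 4: Final sum = 108.0 + 182 = 290.0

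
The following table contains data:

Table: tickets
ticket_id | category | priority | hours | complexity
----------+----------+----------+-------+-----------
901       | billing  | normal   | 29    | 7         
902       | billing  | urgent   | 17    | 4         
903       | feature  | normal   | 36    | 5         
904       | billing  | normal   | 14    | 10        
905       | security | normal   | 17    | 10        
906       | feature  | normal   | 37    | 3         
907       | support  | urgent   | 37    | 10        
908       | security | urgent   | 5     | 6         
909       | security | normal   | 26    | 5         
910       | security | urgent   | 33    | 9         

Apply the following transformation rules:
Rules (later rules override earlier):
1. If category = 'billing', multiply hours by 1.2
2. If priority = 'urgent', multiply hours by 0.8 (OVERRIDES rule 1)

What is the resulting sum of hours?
241.2

Step 1: Rule 2 takes priority for records with priority = 'urgent'
  - 4 records: 92 × 0.8 = 73.6
Step 2: Rule 1 applies to remaining records with category = 'billing'
  - 2 records: 43 × 1.2 = 51.6
Step 3: Other records unchanged: 116
Step 4: Final sum = 73.6 + 51.6 + 116 = 241.2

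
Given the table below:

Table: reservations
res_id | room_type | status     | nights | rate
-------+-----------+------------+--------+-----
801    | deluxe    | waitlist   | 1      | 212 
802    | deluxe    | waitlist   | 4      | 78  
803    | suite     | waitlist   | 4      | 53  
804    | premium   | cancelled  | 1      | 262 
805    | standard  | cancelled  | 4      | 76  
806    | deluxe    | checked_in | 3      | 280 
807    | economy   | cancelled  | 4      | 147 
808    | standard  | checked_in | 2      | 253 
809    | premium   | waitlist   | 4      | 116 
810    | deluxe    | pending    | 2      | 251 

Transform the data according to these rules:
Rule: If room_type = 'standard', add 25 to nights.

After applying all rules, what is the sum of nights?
79

Step 1: Count records where room_type = 'standard': 2
Step 2: Total bonus added: 2 × 25 = 50
Step 3: Original sum of nights: 29
Step 4: Final sum = 29 + 50 = 79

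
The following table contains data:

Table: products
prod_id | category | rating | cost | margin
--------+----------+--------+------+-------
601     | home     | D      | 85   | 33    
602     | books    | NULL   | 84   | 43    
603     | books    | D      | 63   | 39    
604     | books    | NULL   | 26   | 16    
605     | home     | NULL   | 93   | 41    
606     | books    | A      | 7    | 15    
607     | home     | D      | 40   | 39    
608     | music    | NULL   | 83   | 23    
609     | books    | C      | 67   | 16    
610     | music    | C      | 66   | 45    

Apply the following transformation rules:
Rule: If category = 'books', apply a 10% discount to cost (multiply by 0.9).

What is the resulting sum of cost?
589.3

Step 1: Records with category = 'books' have total cost = 247
Step 2: Apply multiplier: 247 × 0.9 = 222.3
Step 3: Other records total: 367
Step 4: Final sum = 222.3 + 367 = 589.3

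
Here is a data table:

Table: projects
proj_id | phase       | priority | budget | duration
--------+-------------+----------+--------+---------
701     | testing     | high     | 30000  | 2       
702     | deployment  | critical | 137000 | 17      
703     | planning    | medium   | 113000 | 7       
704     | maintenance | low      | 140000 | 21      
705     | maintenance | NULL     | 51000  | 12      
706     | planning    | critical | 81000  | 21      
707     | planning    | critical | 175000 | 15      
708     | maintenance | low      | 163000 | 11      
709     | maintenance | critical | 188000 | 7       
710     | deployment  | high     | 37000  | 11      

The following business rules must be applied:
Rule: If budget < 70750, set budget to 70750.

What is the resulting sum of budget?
1209250

Step 1: 3 records have budget < 70750
Step 2: These records originally summed to 118000
Step 3: After setting to minimum: 3 × 70750 = 212250
Step 4: Unaffected records sum: 997000
Step 5: Final sum = 212250 + 997000 = 1209250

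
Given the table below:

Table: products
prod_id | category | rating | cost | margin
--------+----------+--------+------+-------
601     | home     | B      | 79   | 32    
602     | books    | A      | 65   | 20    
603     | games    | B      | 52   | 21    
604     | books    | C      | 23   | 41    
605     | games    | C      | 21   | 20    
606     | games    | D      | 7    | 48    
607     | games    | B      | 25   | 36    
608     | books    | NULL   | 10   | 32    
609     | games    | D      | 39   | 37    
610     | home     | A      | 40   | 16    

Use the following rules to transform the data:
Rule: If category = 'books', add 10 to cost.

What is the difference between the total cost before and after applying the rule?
30

Step 1: Original sum of cost = 361
Step 2: 3 records have category = 'books'
Step 3: Each affected record changes by 10
Step 4: Total change = 3 × 10 = 30
Step 5: New sum = 361 + 30 = 391
Step 6: Difference = |391 - 361| = 30
        (Sum increased by 30)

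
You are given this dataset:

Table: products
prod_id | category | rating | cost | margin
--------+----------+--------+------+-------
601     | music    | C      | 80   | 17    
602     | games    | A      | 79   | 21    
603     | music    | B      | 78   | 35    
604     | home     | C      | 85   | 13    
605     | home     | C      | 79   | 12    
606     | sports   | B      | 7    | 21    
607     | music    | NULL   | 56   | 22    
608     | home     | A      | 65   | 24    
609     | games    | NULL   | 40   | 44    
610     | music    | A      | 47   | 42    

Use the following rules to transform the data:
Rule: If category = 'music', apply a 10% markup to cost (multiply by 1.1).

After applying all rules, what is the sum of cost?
642.1

Step 1: Records with category = 'music' have total cost = 261
Step 2: Apply multiplier: 261 × 1.1 = 287.1
Step 3: Other records total: 355
Step 4: Final sum = 287.1 + 355 = 642.1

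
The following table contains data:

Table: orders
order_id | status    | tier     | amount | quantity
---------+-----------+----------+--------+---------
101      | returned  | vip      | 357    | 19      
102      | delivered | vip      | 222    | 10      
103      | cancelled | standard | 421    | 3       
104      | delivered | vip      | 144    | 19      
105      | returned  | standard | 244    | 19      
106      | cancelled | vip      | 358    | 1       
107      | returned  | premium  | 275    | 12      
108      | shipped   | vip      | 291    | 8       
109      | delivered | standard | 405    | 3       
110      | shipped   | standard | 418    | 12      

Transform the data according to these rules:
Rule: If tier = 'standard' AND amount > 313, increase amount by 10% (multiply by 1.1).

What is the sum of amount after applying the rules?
3259.4

Step 1: Find records where tier = 'standard' AND amount > 313
Step 2: 3 records match, summing to 1244
Step 3: After multiplier: 1244 × 1.1 = 1368.4
Step 4: Unaffected records sum: 1891
Step 5: Final sum = 1368.4 + 1891 = 3259.4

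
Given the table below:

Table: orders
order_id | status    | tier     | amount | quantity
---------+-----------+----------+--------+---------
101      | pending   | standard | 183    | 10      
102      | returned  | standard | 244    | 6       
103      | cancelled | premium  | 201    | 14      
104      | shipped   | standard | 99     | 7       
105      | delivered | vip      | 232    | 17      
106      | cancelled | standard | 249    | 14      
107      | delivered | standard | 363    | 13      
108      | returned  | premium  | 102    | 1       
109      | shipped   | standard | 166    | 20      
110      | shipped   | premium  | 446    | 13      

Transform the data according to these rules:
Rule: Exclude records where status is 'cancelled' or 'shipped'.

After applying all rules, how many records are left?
5

Step 1: Count records to exclude
  - 2 (cancelled) + 3 (shipped) = 5 records
Step 2: Total records: 10
Step 3: Remaining = 10 - 5 = 5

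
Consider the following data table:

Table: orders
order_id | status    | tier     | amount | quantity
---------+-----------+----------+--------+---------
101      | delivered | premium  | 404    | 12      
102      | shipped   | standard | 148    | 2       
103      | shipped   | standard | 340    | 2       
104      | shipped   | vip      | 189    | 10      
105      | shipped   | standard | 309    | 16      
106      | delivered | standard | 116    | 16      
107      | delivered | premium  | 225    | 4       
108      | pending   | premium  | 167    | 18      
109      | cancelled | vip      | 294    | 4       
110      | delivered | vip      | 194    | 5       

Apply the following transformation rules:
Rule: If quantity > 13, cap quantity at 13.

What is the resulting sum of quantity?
78

Step 1: 3 records have quantity > 13
Step 2: These records originally summed to 50
Step 3: After capping: 3 × 13 = 39
Step 4: Unaffected records sum: 39
Step 5: Final sum = 39 + 39 = 78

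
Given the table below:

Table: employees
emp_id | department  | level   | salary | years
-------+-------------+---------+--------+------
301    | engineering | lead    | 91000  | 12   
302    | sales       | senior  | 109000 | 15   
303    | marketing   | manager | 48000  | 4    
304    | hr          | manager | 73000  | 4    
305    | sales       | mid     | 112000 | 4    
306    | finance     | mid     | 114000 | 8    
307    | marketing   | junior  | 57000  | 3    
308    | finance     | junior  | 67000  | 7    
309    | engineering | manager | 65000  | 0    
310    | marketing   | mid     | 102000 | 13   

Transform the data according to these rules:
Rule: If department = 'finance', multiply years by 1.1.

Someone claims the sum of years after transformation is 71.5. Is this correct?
Yes, the result is correct.

Step 1: Calculate the correct sum after transformation
Step 2: Apply multiplier 1.1 to records where department = 'finance'
Step 3: Correct result = 71.5
Step 4: Claimed result = 71.5
Step 5: 71.5 = 71.5 ✓
Conclusion: The claimed result is correct.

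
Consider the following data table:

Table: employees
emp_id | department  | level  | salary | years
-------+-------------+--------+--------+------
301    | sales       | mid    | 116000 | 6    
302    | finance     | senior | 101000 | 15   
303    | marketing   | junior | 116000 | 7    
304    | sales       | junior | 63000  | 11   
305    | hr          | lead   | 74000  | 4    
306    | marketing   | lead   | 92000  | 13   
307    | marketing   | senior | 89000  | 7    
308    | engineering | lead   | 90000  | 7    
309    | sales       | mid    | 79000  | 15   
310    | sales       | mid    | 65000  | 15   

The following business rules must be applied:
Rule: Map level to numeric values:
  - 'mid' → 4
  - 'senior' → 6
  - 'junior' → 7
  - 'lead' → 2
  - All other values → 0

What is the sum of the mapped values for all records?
44

Step 1: Apply mapping to each record
Step 2: Count by status:
  'mid': 3 records × 4 = 12
  'senior': 2 records × 6 = 12
  'junior': 2 records × 7 = 14
  'lead': 3 records × 2 = 6
Step 3: Sum all mapped values = 44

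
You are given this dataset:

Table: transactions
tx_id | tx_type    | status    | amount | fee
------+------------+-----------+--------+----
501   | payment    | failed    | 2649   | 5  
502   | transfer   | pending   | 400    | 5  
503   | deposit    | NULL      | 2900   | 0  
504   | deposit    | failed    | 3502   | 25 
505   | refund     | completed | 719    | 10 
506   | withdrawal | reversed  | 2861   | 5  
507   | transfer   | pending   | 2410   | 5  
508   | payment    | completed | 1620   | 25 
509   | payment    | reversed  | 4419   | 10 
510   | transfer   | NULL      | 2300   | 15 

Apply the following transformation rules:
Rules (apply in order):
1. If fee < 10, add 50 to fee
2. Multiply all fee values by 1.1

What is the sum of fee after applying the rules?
390.5

Step 1: Apply Rule 1 - Add 50 to records with fee < 10
  - 5 records affected: 20 + (5 × 50) = 270
  - Unaffected records: 85
  - Sum after Rule 1: 355
Step 2: Apply Rule 2 - Multiply all by 1.1
  - 355 × 1.1 = 390.5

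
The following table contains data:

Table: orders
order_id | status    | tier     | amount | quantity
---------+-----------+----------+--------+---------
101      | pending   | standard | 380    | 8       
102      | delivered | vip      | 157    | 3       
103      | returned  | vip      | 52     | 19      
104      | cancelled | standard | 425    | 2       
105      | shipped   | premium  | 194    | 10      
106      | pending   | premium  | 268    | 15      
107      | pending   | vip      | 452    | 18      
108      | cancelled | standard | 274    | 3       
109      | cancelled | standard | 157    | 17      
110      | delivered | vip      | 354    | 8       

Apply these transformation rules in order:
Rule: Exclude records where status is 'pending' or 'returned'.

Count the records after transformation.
6

Step 1: Count records to exclude
  - 3 (pending) + 1 (returned) = 4 records
Step 2: Total records: 10
Step 3: Remaining = 10 - 4 = 6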